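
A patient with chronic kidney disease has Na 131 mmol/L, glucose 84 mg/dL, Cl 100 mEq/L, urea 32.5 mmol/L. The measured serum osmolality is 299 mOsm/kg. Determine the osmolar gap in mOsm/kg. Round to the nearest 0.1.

Calculated osmolality = 2·Na + glucose/18 + urea
= 2·131 + 84/18 + 32.5
= 262 + 4.67 + 32.50
= 299.17 mOsm/kg ≈ 299.2 mOsm/kg
Osmolar gap = measured − calculated = 299 − 299.2 = -0.2 mOsm/kg

-0.2 mOsm/kg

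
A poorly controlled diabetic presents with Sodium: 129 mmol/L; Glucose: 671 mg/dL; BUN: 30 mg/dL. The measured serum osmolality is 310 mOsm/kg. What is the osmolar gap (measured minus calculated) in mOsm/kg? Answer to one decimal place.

Calculated osmolality = 2·Na + glucose/18 + BUN/2.8
= 2·129 + 671/18 + 30/2.8
= 258 + 37.28 + 10.71
= 305.99 mOsm/kg ≈ 306.0 mOsm/kg
Osmolar gap = measured − calculated = 310 − 306.0 = 4.0 mOsm/kg

4.0 mOsm/kg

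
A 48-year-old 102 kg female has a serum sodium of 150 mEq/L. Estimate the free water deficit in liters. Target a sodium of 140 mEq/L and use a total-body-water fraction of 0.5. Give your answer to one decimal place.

TBW = 0.5 · 102 = 51 L
Free water deficit = TBW · (Na/140 − 1)
= 51 · (150/140 − 1)
= 51 · 0.0714
= 3.64 L

3.6 L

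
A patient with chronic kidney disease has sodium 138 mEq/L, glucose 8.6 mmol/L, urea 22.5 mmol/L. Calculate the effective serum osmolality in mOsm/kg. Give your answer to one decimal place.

284.6 mOsm/kg

Effective osmolality excludes urea (freely permeant across cell membranes):
2·Na + glucose
= 2·138 + 8.6
= 276 + 8.6
= 284.6 mOsm/kg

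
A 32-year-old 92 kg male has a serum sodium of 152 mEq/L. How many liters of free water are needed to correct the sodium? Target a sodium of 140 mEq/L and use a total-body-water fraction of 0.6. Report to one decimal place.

TBW = 0.6 · 92 = 55.2 L
Free water deficit = TBW · (Na/140 − 1)
= 55.2 · (152/140 − 1)
= 55.2 · 0.0857
= 4.73 L

4.7 L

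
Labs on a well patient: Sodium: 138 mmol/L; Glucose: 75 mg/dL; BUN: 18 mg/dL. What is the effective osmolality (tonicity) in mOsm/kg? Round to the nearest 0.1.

Effective osmolality excludes urea (freely permeant across cell membranes):
2·Na + glucose/18
= 2·138 + 75/18
= 276 + 4.17
= 280.17 mOsm/kg

280.2 mOsm/kg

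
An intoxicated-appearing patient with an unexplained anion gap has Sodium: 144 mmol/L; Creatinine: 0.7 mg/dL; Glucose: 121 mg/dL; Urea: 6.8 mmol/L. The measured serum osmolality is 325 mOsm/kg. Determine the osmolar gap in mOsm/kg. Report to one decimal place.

Calculated osmolality = 2·Na + glucose/18 + urea
= 2·144 + 121/18 + 6.8
= 288 + 6.72 + 6.80
= 301.52 mOsm/kg ≈ 301.5 mOsm/kg
Osmolar gap = measured − calculated = 325 − 301.5 = 23.5 mOsm/kg

23.5 mOsm/kg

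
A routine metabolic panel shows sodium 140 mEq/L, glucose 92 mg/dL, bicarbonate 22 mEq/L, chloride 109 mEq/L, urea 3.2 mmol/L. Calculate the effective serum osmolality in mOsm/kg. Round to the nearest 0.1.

285.1 mOsm/kg

Effective osmolality excludes urea (freely permeant across cell membranes):
2·Na + glucose/18
= 2·140 + 92/18
= 280 + 5.11
= 285.11 mOsm/kg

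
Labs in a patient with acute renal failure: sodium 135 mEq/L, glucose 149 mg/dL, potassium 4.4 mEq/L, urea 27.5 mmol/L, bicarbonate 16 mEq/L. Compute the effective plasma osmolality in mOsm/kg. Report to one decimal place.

278.3 mOsm/kg

Effective osmolality excludes urea (freely permeant across cell membranes):
2·Na + glucose/18
= 2·135 + 149/18
= 270 + 8.28
= 278.28 mOsm/kg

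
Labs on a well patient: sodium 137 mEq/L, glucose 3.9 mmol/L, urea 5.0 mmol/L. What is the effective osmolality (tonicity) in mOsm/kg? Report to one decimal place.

Effective osmolality excludes urea (freely permeant across cell membranes):
2·Na + glucose
= 2·137 + 3.9
= 274 + 3.9
= 277.9 mOsm/kg

277.9 mOsm/kg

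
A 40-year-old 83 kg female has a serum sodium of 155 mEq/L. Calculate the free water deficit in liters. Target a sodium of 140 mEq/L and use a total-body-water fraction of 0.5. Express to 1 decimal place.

TBW = 0.5 · 83 = 41.5 L
Free water deficit = TBW · (Na/140 − 1)
= 41.5 · (155/140 − 1)
= 41.5 · 0.1071
= 4.44 L

4.4 L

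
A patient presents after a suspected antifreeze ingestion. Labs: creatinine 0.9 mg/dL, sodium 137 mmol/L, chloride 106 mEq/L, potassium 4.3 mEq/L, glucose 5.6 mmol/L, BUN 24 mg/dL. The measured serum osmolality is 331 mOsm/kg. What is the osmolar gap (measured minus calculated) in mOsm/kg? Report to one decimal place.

Calculated osmolality = 2·Na + glucose + BUN/2.8
= 2·137 + 5.6 + 24/2.8
= 274 + 5.60 + 8.57
= 288.17 mOsm/kg ≈ 288.2 mOsm/kg
Osmolar gap = measured − calculated = 331 − 288.2 = 42.8 mOsm/kg

42.8 mOsm/kg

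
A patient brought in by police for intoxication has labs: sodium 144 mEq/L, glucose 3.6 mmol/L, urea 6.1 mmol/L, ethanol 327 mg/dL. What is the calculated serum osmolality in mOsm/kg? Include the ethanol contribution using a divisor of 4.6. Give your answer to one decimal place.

Calculated osmolality = 2·Na + glucose + urea + ethanol/4.6
= 2·144 + 3.6 + 6.1 + 327/4.6
= 288 + 3.60 + 6.10 + 71.09
= 368.79 mOsm/kg

368.8 mOsm/kg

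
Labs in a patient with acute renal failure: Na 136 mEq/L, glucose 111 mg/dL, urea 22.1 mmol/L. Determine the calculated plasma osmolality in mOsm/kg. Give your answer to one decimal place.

Calculated osmolality = 2·Na + glucose/18 + urea
= 2·136 + 111/18 + 22.1
= 272 + 6.17 + 22.10
= 300.27 mOsm/kg

300.3 mOsm/kg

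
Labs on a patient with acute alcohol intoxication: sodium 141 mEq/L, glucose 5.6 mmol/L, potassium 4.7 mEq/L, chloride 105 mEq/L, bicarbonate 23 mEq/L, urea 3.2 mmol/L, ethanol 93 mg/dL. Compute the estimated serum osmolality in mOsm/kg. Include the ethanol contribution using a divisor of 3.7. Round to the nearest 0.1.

Calculated osmolality = 2·Na + glucose + urea + ethanol/3.7
= 2·141 + 5.6 + 3.2 + 93/3.7
= 282 + 5.60 + 3.20 + 25.14
= 315.94 mOsm/kg

315.9 mOsm/kg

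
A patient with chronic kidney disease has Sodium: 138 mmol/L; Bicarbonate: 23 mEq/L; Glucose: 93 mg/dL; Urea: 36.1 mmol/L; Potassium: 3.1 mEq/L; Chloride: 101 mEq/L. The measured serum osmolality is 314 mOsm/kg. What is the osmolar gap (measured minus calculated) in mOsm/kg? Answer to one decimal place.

Calculated osmolality = 2·Na + glucose/18 + urea
= 2·138 + 93/18 + 36.1
= 276 + 5.17 + 36.10
= 317.27 mOsm/kg ≈ 317.3 mOsm/kg
Osmolar gap = measured − calculated = 314 − 317.3 = -3.3 mOsm/kg

-3.3 mOsm/kg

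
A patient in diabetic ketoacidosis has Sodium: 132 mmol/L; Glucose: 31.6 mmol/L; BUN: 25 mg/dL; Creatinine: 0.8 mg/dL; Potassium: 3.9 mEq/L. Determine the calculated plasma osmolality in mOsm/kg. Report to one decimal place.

304.5 mOsm/kg

Calculated osmolality = 2·Na + glucose + BUN/2.8
= 2·132 + 31.6 + 25/2.8
= 264 + 31.60 + 8.93
= 304.53 mOsm/kg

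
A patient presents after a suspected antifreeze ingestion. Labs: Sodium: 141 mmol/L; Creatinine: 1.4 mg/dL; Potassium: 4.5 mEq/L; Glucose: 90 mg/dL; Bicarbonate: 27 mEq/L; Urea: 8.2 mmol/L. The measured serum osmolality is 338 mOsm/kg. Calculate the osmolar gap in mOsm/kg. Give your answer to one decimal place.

42.8 mOsm/kg

Calculated osmolality = 2·Na + glucose/18 + urea
= 2·141 + 90/18 + 8.2
= 282 + 5 + 8.20
= 295.2 mOsm/kg ≈ 295.2 mOsm/kg
Osmolar gap = measured − calculated = 338 − 295.2 = 42.8 mOsm/kg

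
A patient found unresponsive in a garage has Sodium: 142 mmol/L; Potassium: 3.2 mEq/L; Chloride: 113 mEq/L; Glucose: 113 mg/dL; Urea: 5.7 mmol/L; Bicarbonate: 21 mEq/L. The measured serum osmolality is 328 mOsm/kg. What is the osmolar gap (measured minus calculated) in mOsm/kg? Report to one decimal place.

Calculated osmolality = 2·Na + glucose/18 + urea
= 2·142 + 113/18 + 5.7
= 284 + 6.28 + 5.70
= 295.98 mOsm/kg ≈ 296.0 mOsm/kg
Osmolar gap = measured − calculated = 328 − 296.0 = 32.0 mOsm/kg

32.0 mOsm/kg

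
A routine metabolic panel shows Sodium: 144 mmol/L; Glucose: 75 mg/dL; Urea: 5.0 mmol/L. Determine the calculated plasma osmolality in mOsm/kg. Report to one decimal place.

Calculated osmolality = 2·Na + glucose/18 + urea
= 2·144 + 75/18 + 5
= 288 + 4.17 + 5
= 297.17 mOsm/kg

297.2 mOsm/kg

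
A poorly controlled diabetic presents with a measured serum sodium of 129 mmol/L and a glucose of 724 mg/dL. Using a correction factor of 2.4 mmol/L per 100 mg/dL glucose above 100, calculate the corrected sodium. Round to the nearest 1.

Corrected Na = measured Na + 2.4 · (glucose − 100)/100
= 129 + 2.4 · (724 − 100)/100
= 129 + 15
= 144 mmol/L

144 mmol/L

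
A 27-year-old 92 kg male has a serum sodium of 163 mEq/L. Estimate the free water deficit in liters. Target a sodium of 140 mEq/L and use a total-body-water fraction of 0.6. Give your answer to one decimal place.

TBW = 0.6 · 92 = 55.2 L
Free water deficit = TBW · (Na/140 − 1)
= 55.2 · (163/140 − 1)
= 55.2 · 0.1643
= 9.07 L

9.1 L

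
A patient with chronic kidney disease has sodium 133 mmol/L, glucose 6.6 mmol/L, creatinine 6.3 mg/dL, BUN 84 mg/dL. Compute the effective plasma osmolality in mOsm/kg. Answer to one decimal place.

Effective osmolality excludes urea (freely permeant across cell membranes):
2·Na + glucose
= 2·133 + 6.6
= 266 + 6.6
= 272.6 mOsm/kg

272.6 mOsm/kg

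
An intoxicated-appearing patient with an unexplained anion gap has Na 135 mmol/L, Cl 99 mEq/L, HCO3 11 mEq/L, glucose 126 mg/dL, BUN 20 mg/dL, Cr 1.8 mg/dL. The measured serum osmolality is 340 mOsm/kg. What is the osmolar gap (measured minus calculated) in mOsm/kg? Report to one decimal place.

Calculated osmolality = 2·Na + glucose/18 + BUN/2.8
= 2·135 + 126/18 + 20/2.8
= 270 + 7 + 7.14
= 284.14 mOsm/kg ≈ 284.1 mOsm/kg
Osmolar gap = measured − calculated = 340 − 284.1 = 55.9 mOsm/kg

55.9 mOsm/kg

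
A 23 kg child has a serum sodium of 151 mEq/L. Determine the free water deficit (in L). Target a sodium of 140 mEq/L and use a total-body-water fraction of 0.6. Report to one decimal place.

TBW = 0.6 · 23 = 13.8 L
Free water deficit = TBW · (Na/140 − 1)
= 13.8 · (151/140 − 1)
= 13.8 · 0.0786
= 1.08 L

1.1 L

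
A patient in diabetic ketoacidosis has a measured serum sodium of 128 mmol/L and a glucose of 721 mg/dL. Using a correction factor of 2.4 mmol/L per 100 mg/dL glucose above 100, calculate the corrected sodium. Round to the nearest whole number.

Corrected Na = measured Na + 2.4 · (glucose − 100)/100
= 128 + 2.4 · (721 − 100)/100
= 128 + 14.9
= 142.9 mmol/L

143 mmol/L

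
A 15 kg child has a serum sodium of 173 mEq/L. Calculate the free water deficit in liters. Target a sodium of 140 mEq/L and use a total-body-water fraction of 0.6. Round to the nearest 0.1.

2.1 L

TBW = 0.6 · 15 = 9 L
Free water deficit = TBW · (Na/140 − 1)
= 9 · (173/140 − 1)
= 9 · 0.2357
= 2.12 L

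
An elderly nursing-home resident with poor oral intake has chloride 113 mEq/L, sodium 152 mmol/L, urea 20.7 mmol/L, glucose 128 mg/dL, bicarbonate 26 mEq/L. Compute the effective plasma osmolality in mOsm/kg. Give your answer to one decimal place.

Effective osmolality excludes urea (freely permeant across cell membranes):
2·Na + glucose/18
= 2·152 + 128/18
= 304 + 7.11
= 311.11 mOsm/kg

311.1 mOsm/kg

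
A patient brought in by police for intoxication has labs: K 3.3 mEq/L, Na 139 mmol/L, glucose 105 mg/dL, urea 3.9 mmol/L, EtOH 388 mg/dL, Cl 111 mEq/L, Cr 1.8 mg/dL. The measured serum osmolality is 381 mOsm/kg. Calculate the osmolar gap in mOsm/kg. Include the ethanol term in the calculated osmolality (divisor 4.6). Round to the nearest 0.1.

8.9 mOsm/kg

Calculated osmolality = 2·Na + glucose/18 + urea + ethanol/4.6
= 2·139 + 105/18 + 3.9 + 388/4.6
= 278 + 5.83 + 3.90 + 84.35
= 372.08 mOsm/kg ≈ 372.1 mOsm/kg
Osmolar gap = measured − calculated = 381 − 372.1 = 8.9 mOsm/kg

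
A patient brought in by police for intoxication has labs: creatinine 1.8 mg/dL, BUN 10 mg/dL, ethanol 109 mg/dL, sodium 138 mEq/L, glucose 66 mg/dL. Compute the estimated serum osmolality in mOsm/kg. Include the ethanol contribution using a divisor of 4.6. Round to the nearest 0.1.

306.9 mOsm/kg

Calculated osmolality = 2·Na + glucose/18 + BUN/2.8 + ethanol/4.6
= 2·138 + 66/18 + 10/2.8 + 109/4.6
= 276 + 3.67 + 3.57 + 23.70
= 306.94 mOsm/kg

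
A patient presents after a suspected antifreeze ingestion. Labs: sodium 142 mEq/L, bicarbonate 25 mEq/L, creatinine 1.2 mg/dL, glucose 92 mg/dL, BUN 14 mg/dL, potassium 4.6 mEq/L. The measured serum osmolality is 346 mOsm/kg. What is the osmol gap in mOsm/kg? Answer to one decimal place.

51.9 mOsm/kg

Calculated osmolality = 2·Na + glucose/18 + BUN/2.8
= 2·142 + 92/18 + 14/2.8
= 284 + 5.11 + 5
= 294.11 mOsm/kg ≈ 294.1 mOsm/kg
Osmolar gap = measured − calculated = 346 − 294.1 = 51.9 mOsm/kg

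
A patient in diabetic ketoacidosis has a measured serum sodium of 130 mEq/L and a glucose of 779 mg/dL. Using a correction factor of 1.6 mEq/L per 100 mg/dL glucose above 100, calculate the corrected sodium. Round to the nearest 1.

Corrected Na = measured Na + 1.6 · (glucose − 100)/100
= 130 + 1.6 · (779 − 100)/100
= 130 + 10.9
= 140.9 mEq/L

141 mEq/L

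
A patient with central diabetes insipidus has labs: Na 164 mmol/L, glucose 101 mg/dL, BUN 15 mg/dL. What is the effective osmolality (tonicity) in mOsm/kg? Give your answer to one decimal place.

333.6 mOsm/kg

Effective osmolality excludes urea (freely permeant across cell membranes):
2·Na + glucose/18
= 2·164 + 101/18
= 328 + 5.61
= 333.61 mOsm/kg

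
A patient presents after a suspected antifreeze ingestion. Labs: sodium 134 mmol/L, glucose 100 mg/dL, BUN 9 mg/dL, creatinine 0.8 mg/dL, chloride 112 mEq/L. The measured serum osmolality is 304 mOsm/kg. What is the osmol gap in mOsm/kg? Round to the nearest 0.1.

27.2 mOsm/kg

Calculated osmolality = 2·Na + glucose/18 + BUN/2.8
= 2·134 + 100/18 + 9/2.8
= 268 + 5.56 + 3.21
= 276.77 mOsm/kg ≈ 276.8 mOsm/kg
Osmolar gap = measured − calculated = 304 − 276.8 = 27.2 mOsm/kg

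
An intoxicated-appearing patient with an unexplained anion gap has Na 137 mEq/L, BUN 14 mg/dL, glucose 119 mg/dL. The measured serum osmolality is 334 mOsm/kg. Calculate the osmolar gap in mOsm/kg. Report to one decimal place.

48.4 mOsm/kg

Calculated osmolality = 2·Na + glucose/18 + BUN/2.8
= 2·137 + 119/18 + 14/2.8
= 274 + 6.61 + 5
= 285.61 mOsm/kg ≈ 285.6 mOsm/kg
Osmolar gap = measured − calculated = 334 − 285.6 = 48.4 mOsm/kg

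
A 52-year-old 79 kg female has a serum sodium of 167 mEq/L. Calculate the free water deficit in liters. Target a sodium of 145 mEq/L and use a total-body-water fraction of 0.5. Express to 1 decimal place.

TBW = 0.5 · 79 = 39.5 L
Free water deficit = TBW · (Na/145 − 1)
= 39.5 · (167/145 − 1)
= 39.5 · 0.1517
= 5.99 L

6.0 L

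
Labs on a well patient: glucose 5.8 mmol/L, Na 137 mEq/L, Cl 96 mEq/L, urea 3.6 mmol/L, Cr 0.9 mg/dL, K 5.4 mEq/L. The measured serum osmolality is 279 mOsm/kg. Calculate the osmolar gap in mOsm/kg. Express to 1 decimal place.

Calculated osmolality = 2·Na + glucose + urea
= 2·137 + 5.8 + 3.6
= 274 + 5.80 + 3.60
= 283.4 mOsm/kg ≈ 283.4 mOsm/kg
Osmolar gap = measured − calculated = 279 − 283.4 = -4.4 mOsm/kg

-4.4 mOsm/kg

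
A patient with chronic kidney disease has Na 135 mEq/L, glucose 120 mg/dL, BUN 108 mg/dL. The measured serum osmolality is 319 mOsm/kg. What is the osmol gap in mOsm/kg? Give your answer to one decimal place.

Calculated osmolality = 2·Na + glucose/18 + BUN/2.8
= 2·135 + 120/18 + 108/2.8
= 270 + 6.67 + 38.57
= 315.24 mOsm/kg ≈ 315.2 mOsm/kg
Osmolar gap = measured − calculated = 319 − 315.2 = 3.8 mOsm/kg

3.8 mOsm/kg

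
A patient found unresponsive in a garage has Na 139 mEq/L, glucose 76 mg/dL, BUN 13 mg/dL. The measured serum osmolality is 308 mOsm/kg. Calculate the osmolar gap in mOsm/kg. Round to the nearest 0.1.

Calculated osmolality = 2·Na + glucose/18 + BUN/2.8
= 2·139 + 76/18 + 13/2.8
= 278 + 4.22 + 4.64
= 286.86 mOsm/kg ≈ 286.9 mOsm/kg
Osmolar gap = measured − calculated = 308 − 286.9 = 21.1 mOsm/kg

21.1 mOsm/kg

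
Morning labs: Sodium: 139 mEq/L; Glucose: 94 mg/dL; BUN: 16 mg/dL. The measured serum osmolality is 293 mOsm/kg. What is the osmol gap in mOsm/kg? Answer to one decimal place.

4.1 mOsm/kg

Calculated osmolality = 2·Na + glucose/18 + BUN/2.8
= 2·139 + 94/18 + 16/2.8
= 278 + 5.22 + 5.71
= 288.93 mOsm/kg ≈ 288.9 mOsm/kg
Osmolar gap = measured − calculated = 293 − 288.9 = 4.1 mOsm/kg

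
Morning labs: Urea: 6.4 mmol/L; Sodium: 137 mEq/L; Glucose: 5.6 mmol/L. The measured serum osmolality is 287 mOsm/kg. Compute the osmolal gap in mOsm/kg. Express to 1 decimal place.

1.0 mOsm/kg

Calculated osmolality = 2·Na + glucose + urea
= 2·137 + 5.6 + 6.4
= 274 + 5.60 + 6.40
= 286 mOsm/kg ≈ 286.0 mOsm/kg
Osmolar gap = measured − calculated = 287 − 286.0 = 1.0 mOsm/kg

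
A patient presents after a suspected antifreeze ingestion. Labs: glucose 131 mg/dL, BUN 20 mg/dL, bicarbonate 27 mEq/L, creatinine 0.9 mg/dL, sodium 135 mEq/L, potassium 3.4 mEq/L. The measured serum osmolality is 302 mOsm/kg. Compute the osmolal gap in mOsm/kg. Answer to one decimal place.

17.6 mOsm/kg

Calculated osmolality = 2·Na + glucose/18 + BUN/2.8
= 2·135 + 131/18 + 20/2.8
= 270 + 7.28 + 7.14
= 284.42 mOsm/kg ≈ 284.4 mOsm/kg
Osmolar gap = measured − calculated = 302 − 284.4 = 17.6 mOsm/kg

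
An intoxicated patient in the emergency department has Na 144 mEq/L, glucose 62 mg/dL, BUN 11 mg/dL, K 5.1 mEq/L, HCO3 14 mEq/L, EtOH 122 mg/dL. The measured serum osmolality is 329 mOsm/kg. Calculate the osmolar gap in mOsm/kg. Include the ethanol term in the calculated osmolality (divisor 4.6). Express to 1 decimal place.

7.1 mOsm/kg

Calculated osmolality = 2·Na + glucose/18 + BUN/2.8 + ethanol/4.6
= 2·144 + 62/18 + 11/2.8 + 122/4.6
= 288 + 3.44 + 3.93 + 26.52
= 321.89 mOsm/kg ≈ 321.9 mOsm/kg
Osmolar gap = measured − calculated = 329 − 321.9 = 7.1 mOsm/kg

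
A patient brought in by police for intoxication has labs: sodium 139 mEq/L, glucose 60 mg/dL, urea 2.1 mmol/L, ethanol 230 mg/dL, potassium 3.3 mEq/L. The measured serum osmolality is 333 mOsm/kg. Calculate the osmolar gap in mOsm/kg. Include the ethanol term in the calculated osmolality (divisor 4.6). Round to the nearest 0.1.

Calculated osmolality = 2·Na + glucose/18 + urea + ethanol/4.6
= 2·139 + 60/18 + 2.1 + 230/4.6
= 278 + 3.33 + 2.10 + 50
= 333.43 mOsm/kg ≈ 333.4 mOsm/kg
Osmolar gap = measured − calculated = 333 − 333.4 = -0.4 mOsm/kg

-0.4 mOsm/kg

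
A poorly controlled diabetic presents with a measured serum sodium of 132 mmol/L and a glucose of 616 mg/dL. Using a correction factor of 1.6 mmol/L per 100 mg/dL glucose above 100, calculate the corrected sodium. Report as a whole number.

Corrected Na = measured Na + 1.6 · (glucose − 100)/100
= 132 + 1.6 · (616 − 100)/100
= 132 + 8.3
= 140.3 mmol/L

140 mmol/L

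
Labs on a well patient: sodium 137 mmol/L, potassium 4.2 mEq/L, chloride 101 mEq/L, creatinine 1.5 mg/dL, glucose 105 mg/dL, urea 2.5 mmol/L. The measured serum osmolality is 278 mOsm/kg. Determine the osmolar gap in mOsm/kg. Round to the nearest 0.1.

Calculated osmolality = 2·Na + glucose/18 + urea
= 2·137 + 105/18 + 2.5
= 274 + 5.83 + 2.50
= 282.33 mOsm/kg ≈ 282.3 mOsm/kg
Osmolar gap = measured − calculated = 278 − 282.3 = -4.3 mOsm/kg

-4.3 mOsm/kg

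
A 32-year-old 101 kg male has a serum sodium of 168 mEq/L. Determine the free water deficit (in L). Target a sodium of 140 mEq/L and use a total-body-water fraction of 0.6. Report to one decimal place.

TBW = 0.6 · 101 = 60.6 L
Free water deficit = TBW · (Na/140 − 1)
= 60.6 · (168/140 − 1)
= 60.6 · 0.2
= 12.12 L

12.1 L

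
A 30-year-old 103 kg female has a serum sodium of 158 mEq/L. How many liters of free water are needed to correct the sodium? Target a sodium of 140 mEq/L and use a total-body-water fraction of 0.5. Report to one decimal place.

TBW = 0.5 · 103 = 51.5 L
Free water deficit = TBW · (Na/140 − 1)
= 51.5 · (158/140 − 1)
= 51.5 · 0.1286
= 6.62 L

6.6 L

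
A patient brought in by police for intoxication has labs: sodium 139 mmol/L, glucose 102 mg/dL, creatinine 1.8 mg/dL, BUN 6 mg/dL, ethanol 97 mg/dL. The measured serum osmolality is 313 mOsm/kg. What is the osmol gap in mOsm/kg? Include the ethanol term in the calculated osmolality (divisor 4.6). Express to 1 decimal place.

Calculated osmolality = 2·Na + glucose/18 + BUN/2.8 + ethanol/4.6
= 2·139 + 102/18 + 6/2.8 + 97/4.6
= 278 + 5.67 + 2.14 + 21.09
= 306.9 mOsm/kg ≈ 306.9 mOsm/kg
Osmolar gap = measured − calculated = 313 − 306.9 = 6.1 mOsm/kg

6.1 mOsm/kg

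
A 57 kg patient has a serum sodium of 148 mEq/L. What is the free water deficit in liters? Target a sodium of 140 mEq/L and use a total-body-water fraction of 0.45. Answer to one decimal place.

TBW = 0.45 · 57 = 25.65 L
Free water deficit = TBW · (Na/140 − 1)
= 25.65 · (148/140 − 1)
= 25.65 · 0.0571
= 1.46 L

1.5 L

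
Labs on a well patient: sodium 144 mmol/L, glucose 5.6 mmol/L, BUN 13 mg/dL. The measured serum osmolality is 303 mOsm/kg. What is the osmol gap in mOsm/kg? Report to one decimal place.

4.8 mOsm/kg

Calculated osmolality = 2·Na + glucose + BUN/2.8
= 2·144 + 5.6 + 13/2.8
= 288 + 5.60 + 4.64
= 298.24 mOsm/kg ≈ 298.2 mOsm/kg
Osmolar gap = measured − calculated = 303 − 298.2 = 4.8 mOsm/kg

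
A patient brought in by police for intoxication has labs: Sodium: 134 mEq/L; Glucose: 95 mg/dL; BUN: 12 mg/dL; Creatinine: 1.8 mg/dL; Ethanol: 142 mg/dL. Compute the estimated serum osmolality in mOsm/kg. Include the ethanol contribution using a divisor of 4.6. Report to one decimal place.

308.4 mOsm/kg

Calculated osmolality = 2·Na + glucose/18 + BUN/2.8 + ethanol/4.6
= 2·134 + 95/18 + 12/2.8 + 142/4.6
= 268 + 5.28 + 4.29 + 30.87
= 308.44 mOsm/kg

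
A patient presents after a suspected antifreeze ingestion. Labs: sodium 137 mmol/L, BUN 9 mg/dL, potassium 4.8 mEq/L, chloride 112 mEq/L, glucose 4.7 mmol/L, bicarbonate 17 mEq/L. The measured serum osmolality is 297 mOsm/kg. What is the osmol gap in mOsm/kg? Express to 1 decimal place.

15.1 mOsm/kg

Calculated osmolality = 2·Na + glucose + BUN/2.8
= 2·137 + 4.7 + 9/2.8
= 274 + 4.70 + 3.21
= 281.91 mOsm/kg ≈ 281.9 mOsm/kg
Osmolar gap = measured − calculated = 297 − 281.9 = 15.1 mOsm/kg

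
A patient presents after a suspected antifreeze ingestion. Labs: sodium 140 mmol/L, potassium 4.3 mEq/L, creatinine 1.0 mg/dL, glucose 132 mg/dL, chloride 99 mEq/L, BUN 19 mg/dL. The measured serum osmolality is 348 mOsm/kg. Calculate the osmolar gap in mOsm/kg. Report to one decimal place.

53.9 mOsm/kg

Calculated osmolality = 2·Na + glucose/18 + BUN/2.8
= 2·140 + 132/18 + 19/2.8
= 280 + 7.33 + 6.79
= 294.12 mOsm/kg ≈ 294.1 mOsm/kg
Osmolar gap = measured − calculated = 348 − 294.1 = 53.9 mOsm/kg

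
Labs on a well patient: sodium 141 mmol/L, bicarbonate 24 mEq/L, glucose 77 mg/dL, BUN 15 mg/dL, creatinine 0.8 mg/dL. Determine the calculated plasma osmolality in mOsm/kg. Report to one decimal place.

Calculated osmolality = 2·Na + glucose/18 + BUN/2.8
= 2·141 + 77/18 + 15/2.8
= 282 + 4.28 + 5.36
= 291.64 mOsm/kg

291.6 mOsm/kg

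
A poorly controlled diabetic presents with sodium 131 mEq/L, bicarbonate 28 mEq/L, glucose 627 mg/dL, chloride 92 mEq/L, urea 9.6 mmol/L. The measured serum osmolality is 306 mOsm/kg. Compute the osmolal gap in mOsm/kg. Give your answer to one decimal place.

-0.4 mOsm/kg

Calculated osmolality = 2·Na + glucose/18 + urea
= 2·131 + 627/18 + 9.6
= 262 + 34.83 + 9.60
= 306.43 mOsm/kg ≈ 306.4 mOsm/kg
Osmolar gap = measured − calculated = 306 − 306.4 = -0.4 mOsm/kg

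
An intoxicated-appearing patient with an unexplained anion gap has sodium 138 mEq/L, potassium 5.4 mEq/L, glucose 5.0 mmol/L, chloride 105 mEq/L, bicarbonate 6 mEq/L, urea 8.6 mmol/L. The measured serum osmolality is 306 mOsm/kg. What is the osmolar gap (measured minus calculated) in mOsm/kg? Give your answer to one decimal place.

Calculated osmolality = 2·Na + glucose + urea
= 2·138 + 5 + 8.6
= 276 + 5 + 8.60
= 289.6 mOsm/kg ≈ 289.6 mOsm/kg
Osmolar gap = measured − calculated = 306 − 289.6 = 16.4 mOsm/kg

16.4 mOsm/kg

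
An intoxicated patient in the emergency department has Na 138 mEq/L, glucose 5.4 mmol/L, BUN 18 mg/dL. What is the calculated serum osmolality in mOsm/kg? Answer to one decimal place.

Calculated osmolality = 2·Na + glucose + BUN/2.8
= 2·138 + 5.4 + 18/2.8
= 276 + 5.40 + 6.43
= 287.83 mOsm/kg

287.8 mOsm/kg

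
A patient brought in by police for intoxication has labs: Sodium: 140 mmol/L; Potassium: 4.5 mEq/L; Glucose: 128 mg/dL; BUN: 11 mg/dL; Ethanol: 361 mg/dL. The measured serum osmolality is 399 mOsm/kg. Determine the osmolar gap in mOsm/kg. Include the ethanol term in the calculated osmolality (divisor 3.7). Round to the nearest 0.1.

10.4 mOsm/kg

Calculated osmolality = 2·Na + glucose/18 + BUN/2.8 + ethanol/3.7
= 2·140 + 128/18 + 11/2.8 + 361/3.7
= 280 + 7.11 + 3.93 + 97.57
= 388.61 mOsm/kg ≈ 388.6 mOsm/kg
Osmolar gap = measured − calculated = 399 − 388.6 = 10.4 mOsm/kg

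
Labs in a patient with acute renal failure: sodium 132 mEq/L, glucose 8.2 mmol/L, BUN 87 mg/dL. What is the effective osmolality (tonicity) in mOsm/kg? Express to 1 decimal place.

Effective osmolality excludes urea (freely permeant across cell membranes):
2·Na + glucose
= 2·132 + 8.2
= 264 + 8.2
= 272.2 mOsm/kg

272.2 mOsm/kg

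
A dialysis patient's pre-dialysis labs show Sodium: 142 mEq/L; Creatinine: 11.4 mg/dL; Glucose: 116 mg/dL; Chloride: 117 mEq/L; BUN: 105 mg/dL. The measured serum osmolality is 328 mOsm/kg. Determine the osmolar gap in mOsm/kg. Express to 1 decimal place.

0.1 mOsm/kg

Calculated osmolality = 2·Na + glucose/18 + BUN/2.8
= 2·142 + 116/18 + 105/2.8
= 284 + 6.44 + 37.50
= 327.94 mOsm/kg ≈ 327.9 mOsm/kg
Osmolar gap = measured − calculated = 328 − 327.9 = 0.1 mOsm/kg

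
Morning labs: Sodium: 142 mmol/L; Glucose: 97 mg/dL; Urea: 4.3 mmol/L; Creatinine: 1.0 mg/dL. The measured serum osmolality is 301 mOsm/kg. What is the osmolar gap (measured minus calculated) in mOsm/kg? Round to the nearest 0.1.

Calculated osmolality = 2·Na + glucose/18 + urea
= 2·142 + 97/18 + 4.3
= 284 + 5.39 + 4.30
= 293.69 mOsm/kg ≈ 293.7 mOsm/kg
Osmolar gap = measured − calculated = 301 − 293.7 = 7.3 mOsm/kg

7.3 mOsm/kg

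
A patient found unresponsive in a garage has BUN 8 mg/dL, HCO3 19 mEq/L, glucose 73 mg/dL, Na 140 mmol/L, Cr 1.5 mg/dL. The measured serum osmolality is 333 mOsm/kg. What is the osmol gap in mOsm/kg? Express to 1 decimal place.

Calculated osmolality = 2·Na + glucose/18 + BUN/2.8
= 2·140 + 73/18 + 8/2.8
= 280 + 4.06 + 2.86
= 286.92 mOsm/kg ≈ 286.9 mOsm/kg
Osmolar gap = measured − calculated = 333 − 286.9 = 46.1 mOsm/kg

46.1 mOsm/kg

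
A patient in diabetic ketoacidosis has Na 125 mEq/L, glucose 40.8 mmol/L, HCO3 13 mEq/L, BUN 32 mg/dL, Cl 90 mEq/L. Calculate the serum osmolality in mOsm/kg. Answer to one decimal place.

302.2 mOsm/kg

Calculated osmolality = 2·Na + glucose + BUN/2.8
= 2·125 + 40.8 + 32/2.8
= 250 + 40.80 + 11.43
= 302.23 mOsm/kg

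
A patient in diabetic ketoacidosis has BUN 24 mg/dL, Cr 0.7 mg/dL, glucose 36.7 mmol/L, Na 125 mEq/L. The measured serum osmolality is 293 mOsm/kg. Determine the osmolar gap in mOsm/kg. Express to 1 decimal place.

-2.3 mOsm/kg

Calculated osmolality = 2·Na + glucose + BUN/2.8
= 2·125 + 36.7 + 24/2.8
= 250 + 36.70 + 8.57
= 295.27 mOsm/kg ≈ 295.3 mOsm/kg
Osmolar gap = measured − calculated = 293 − 295.3 = -2.3 mOsm/kg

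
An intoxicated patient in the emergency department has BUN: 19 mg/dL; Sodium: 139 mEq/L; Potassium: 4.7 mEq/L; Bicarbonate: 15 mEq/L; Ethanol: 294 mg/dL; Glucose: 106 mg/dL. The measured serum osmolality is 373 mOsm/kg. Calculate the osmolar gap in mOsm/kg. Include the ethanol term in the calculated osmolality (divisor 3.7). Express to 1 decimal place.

2.9 mOsm/kg

Calculated osmolality = 2·Na + glucose/18 + BUN/2.8 + ethanol/3.7
= 2·139 + 106/18 + 19/2.8 + 294/3.7
= 278 + 5.89 + 6.79 + 79.46
= 370.14 mOsm/kg ≈ 370.1 mOsm/kg
Osmolar gap = measured − calculated = 373 − 370.1 = 2.9 mOsm/kg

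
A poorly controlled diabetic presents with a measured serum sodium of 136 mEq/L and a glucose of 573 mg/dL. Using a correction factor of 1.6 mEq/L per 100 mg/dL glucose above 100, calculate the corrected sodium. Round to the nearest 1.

144 mEq/L

Corrected Na = measured Na + 1.6 · (glucose − 100)/100
= 136 + 1.6 · (573 − 100)/100
= 136 + 7.6
= 143.6 mEq/L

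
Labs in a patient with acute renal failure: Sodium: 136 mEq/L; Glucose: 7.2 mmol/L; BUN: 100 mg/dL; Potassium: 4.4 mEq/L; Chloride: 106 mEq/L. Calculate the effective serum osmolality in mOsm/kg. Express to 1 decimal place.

279.2 mOsm/kg

Effective osmolality excludes urea (freely permeant across cell membranes):
2·Na + glucose
= 2·136 + 7.2
= 272 + 7.2
= 279.2 mOsm/kg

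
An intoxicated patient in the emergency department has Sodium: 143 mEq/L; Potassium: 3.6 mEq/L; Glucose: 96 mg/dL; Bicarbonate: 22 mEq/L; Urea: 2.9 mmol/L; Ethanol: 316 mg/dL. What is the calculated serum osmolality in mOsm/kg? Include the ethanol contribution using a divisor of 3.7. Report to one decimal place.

Calculated osmolality = 2·Na + glucose/18 + urea + ethanol/3.7
= 2·143 + 96/18 + 2.9 + 316/3.7
= 286 + 5.33 + 2.90 + 85.41
= 379.64 mOsm/kg

379.6 mOsm/kg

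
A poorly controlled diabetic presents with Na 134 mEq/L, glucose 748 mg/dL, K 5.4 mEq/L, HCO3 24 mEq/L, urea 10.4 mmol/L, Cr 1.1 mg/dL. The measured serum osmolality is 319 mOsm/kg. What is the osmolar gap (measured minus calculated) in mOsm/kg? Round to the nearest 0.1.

-1.0 mOsm/kg

Calculated osmolality = 2·Na + glucose/18 + urea
= 2·134 + 748/18 + 10.4
= 268 + 41.56 + 10.40
= 319.96 mOsm/kg ≈ 320.0 mOsm/kg
Osmolar gap = measured − calculated = 319 − 320.0 = -1.0 mOsm/kg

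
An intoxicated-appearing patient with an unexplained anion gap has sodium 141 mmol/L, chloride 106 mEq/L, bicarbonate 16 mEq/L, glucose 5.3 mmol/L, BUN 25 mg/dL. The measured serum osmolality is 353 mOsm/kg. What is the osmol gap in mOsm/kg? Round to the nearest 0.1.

56.8 mOsm/kg

Calculated osmolality = 2·Na + glucose + BUN/2.8
= 2·141 + 5.3 + 25/2.8
= 282 + 5.30 + 8.93
= 296.23 mOsm/kg ≈ 296.2 mOsm/kg
Osmolar gap = measured − calculated = 353 − 296.2 = 56.8 mOsm/kg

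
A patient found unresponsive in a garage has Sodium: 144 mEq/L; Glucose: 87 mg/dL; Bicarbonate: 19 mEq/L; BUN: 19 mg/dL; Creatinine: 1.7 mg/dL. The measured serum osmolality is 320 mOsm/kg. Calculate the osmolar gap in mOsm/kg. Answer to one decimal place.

20.4 mOsm/kg

Calculated osmolality = 2·Na + glucose/18 + BUN/2.8
= 2·144 + 87/18 + 19/2.8
= 288 + 4.83 + 6.79
= 299.62 mOsm/kg ≈ 299.6 mOsm/kg
Osmolar gap = measured − calculated = 320 − 299.6 = 20.4 mOsm/kg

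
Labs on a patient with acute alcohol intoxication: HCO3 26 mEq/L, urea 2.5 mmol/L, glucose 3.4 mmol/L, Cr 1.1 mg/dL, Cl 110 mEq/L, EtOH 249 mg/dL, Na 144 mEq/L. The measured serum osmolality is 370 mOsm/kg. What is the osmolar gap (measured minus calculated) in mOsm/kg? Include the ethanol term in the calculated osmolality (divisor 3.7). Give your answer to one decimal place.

8.8 mOsm/kg

Calculated osmolality = 2·Na + glucose + urea + ethanol/3.7
= 2·144 + 3.4 + 2.5 + 249/3.7
= 288 + 3.40 + 2.50 + 67.30
= 361.2 mOsm/kg ≈ 361.2 mOsm/kg
Osmolar gap = measured − calculated = 370 − 361.2 = 8.8 mOsm/kg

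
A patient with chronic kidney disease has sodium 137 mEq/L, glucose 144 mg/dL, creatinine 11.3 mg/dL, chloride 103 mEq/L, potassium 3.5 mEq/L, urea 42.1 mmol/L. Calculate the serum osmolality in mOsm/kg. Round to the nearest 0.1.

324.1 mOsm/kg

Calculated osmolality = 2·Na + glucose/18 + urea
= 2·137 + 144/18 + 42.1
= 274 + 8 + 42.10
= 324.1 mOsm/kg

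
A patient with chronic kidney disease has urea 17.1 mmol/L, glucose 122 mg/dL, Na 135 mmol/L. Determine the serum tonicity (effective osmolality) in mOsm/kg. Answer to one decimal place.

276.8 mOsm/kg

Effective osmolality excludes urea (freely permeant across cell membranes):
2·Na + glucose/18
= 2·135 + 122/18
= 270 + 6.78
= 276.78 mOsm/kg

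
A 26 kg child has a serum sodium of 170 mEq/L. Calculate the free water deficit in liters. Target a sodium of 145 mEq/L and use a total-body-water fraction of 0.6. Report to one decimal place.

TBW = 0.6 · 26 = 15.6 L
Free water deficit = TBW · (Na/145 − 1)
= 15.6 · (170/145 − 1)
= 15.6 · 0.1724
= 2.69 L

2.7 L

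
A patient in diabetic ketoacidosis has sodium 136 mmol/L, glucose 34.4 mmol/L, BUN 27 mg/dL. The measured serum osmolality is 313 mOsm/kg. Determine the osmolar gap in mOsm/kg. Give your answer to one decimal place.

-3.0 mOsm/kg

Calculated osmolality = 2·Na + glucose + BUN/2.8
= 2·136 + 34.4 + 27/2.8
= 272 + 34.40 + 9.64
= 316.04 mOsm/kg ≈ 316.0 mOsm/kg
Osmolar gap = measured − calculated = 313 − 316.0 = -3.0 mOsm/kg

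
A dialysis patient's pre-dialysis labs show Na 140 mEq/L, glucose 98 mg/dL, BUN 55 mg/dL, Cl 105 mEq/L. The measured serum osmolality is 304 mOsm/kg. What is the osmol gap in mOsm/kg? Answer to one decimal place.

Calculated osmolality = 2·Na + glucose/18 + BUN/2.8
= 2·140 + 98/18 + 55/2.8
= 280 + 5.44 + 19.64
= 305.08 mOsm/kg ≈ 305.1 mOsm/kg
Osmolar gap = measured − calculated = 304 − 305.1 = -1.1 mOsm/kg

-1.1 mOsm/kg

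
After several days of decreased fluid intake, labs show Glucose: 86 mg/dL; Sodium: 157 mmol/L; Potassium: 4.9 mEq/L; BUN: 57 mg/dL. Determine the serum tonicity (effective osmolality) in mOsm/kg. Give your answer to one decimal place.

318.8 mOsm/kg

Effective osmolality excludes urea (freely permeant across cell membranes):
2·Na + glucose/18
= 2·157 + 86/18
= 314 + 4.78
= 318.78 mOsm/kg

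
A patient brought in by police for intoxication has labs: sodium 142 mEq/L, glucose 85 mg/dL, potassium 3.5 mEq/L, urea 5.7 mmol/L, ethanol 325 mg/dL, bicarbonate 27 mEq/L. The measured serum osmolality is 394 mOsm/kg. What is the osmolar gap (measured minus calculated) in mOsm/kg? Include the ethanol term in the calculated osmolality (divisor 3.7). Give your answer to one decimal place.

Calculated osmolality = 2·Na + glucose/18 + urea + ethanol/3.7
= 2·142 + 85/18 + 5.7 + 325/3.7
= 284 + 4.72 + 5.70 + 87.84
= 382.26 mOsm/kg ≈ 382.3 mOsm/kg
Osmolar gap = measured − calculated = 394 − 382.3 = 11.7 mOsm/kg

11.7 mOsm/kg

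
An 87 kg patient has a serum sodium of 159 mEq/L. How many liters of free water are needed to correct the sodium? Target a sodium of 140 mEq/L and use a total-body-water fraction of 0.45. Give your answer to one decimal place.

TBW = 0.45 · 87 = 39.15 L
Free water deficit = TBW · (Na/140 − 1)
= 39.15 · (159/140 − 1)
= 39.15 · 0.1357
= 5.31 L

5.3 L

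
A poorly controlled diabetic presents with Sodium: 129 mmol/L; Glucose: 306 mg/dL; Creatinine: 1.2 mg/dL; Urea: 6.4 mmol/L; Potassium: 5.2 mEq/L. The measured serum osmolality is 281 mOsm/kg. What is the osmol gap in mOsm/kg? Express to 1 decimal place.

Calculated osmolality = 2·Na + glucose/18 + urea
= 2·129 + 306/18 + 6.4
= 258 + 17 + 6.40
= 281.4 mOsm/kg ≈ 281.4 mOsm/kg
Osmolar gap = measured − calculated = 281 − 281.4 = -0.4 mOsm/kg

-0.4 mOsm/kg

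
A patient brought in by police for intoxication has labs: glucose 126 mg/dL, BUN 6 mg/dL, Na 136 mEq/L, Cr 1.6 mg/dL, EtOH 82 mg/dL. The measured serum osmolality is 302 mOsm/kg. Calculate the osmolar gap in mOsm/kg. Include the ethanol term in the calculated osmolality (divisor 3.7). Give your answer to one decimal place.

-1.3 mOsm/kg

Calculated osmolality = 2·Na + glucose/18 + BUN/2.8 + ethanol/3.7
= 2·136 + 126/18 + 6/2.8 + 82/3.7
= 272 + 7 + 2.14 + 22.16
= 303.3 mOsm/kg ≈ 303.3 mOsm/kg
Osmolar gap = measured − calculated = 302 − 303.3 = -1.3 mOsm/kg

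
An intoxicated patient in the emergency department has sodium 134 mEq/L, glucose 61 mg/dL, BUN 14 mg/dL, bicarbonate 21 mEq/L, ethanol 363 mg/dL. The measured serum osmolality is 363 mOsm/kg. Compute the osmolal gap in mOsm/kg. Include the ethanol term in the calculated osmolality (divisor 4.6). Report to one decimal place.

7.7 mOsm/kg

Calculated osmolality = 2·Na + glucose/18 + BUN/2.8 + ethanol/4.6
= 2·134 + 61/18 + 14/2.8 + 363/4.6
= 268 + 3.39 + 5 + 78.91
= 355.3 mOsm/kg ≈ 355.3 mOsm/kg
Osmolar gap = measured − calculated = 363 − 355.3 = 7.7 mOsm/kg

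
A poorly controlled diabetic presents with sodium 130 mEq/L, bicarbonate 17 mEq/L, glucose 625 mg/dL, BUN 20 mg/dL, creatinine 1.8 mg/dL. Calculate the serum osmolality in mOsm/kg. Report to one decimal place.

Calculated osmolality = 2·Na + glucose/18 + BUN/2.8
= 2·130 + 625/18 + 20/2.8
= 260 + 34.72 + 7.14
= 301.86 mOsm/kg

301.9 mOsm/kg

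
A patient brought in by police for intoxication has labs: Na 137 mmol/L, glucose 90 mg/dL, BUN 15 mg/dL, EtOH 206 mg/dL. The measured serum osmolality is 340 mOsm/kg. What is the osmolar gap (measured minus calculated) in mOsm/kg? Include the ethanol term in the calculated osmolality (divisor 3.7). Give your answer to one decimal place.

0.0 mOsm/kg

Calculated osmolality = 2·Na + glucose/18 + BUN/2.8 + ethanol/3.7
= 2·137 + 90/18 + 15/2.8 + 206/3.7
= 274 + 5 + 5.36 + 55.68
= 340.04 mOsm/kg ≈ 340.0 mOsm/kg
Osmolar gap = measured − calculated = 340 − 340.0 = 0.0 mOsm/kg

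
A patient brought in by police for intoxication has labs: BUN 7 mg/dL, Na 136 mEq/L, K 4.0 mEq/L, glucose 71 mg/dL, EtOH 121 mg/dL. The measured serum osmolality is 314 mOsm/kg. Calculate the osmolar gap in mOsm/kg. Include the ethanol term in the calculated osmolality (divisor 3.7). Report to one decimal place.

2.9 mOsm/kg

Calculated osmolality = 2·Na + glucose/18 + BUN/2.8 + ethanol/3.7
= 2·136 + 71/18 + 7/2.8 + 121/3.7
= 272 + 3.94 + 2.50 + 32.70
= 311.14 mOsm/kg ≈ 311.1 mOsm/kg
Osmolar gap = measured − calculated = 314 − 311.1 = 2.9 mOsm/kg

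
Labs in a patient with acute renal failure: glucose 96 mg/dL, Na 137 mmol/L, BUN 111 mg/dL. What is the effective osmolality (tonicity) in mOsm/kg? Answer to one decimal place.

Effective osmolality excludes urea (freely permeant across cell membranes):
2·Na + glucose/18
= 2·137 + 96/18
= 274 + 5.33
= 279.33 mOsm/kg

279.3 mOsm/kg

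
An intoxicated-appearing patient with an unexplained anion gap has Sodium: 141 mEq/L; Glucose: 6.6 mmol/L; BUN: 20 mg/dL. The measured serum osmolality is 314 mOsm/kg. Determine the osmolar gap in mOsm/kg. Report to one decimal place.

Calculated osmolality = 2·Na + glucose + BUN/2.8
= 2·141 + 6.6 + 20/2.8
= 282 + 6.60 + 7.14
= 295.74 mOsm/kg ≈ 295.7 mOsm/kg
Osmolar gap = measured − calculated = 314 − 295.7 = 18.3 mOsm/kg

18.3 mOsm/kg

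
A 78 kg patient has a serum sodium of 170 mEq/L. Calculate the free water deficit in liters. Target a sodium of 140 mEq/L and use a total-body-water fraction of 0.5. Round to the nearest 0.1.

8.4 L

TBW = 0.5 · 78 = 39 L
Free water deficit = TBW · (Na/140 − 1)
= 39 · (170/140 − 1)
= 39 · 0.2143
= 8.36 L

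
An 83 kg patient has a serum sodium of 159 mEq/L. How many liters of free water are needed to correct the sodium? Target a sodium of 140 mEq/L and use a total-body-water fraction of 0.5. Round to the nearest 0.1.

5.6 L

TBW = 0.5 · 83 = 41.5 L
Free water deficit = TBW · (Na/140 − 1)
= 41.5 · (159/140 − 1)
= 41.5 · 0.1357
= 5.63 L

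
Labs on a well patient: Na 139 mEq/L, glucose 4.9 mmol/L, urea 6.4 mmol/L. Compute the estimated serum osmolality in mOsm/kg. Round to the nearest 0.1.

Calculated osmolality = 2·Na + glucose + urea
= 2·139 + 4.9 + 6.4
= 278 + 4.90 + 6.40
= 289.3 mOsm/kg

289.3 mOsm/kg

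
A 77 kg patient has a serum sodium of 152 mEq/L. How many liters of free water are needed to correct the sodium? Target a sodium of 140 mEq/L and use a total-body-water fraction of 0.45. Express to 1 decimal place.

3.0 L

TBW = 0.45 · 77 = 34.65 L
Free water deficit = TBW · (Na/140 − 1)
= 34.65 · (152/140 − 1)
= 34.65 · 0.0857
= 2.97 L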